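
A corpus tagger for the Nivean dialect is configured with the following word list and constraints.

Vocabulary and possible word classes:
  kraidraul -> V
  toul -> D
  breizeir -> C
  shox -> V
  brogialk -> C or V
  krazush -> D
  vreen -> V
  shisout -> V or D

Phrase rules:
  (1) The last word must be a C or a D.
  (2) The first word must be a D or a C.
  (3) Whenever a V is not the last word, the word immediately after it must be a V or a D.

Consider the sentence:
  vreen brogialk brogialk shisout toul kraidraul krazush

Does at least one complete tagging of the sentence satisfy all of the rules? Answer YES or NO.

Candidates per position — 1:vreen {V}; 2:brogialk {C,V}; 3:brogialk {C,V}; 4:shisout {V,D}; 5:toul {D}; 6:kraidraul {V}; 7:krazush {D}.
Rule 2 cannot be satisfied by any choice of tags from the lexicon.
So there is no consistent tagging.

NO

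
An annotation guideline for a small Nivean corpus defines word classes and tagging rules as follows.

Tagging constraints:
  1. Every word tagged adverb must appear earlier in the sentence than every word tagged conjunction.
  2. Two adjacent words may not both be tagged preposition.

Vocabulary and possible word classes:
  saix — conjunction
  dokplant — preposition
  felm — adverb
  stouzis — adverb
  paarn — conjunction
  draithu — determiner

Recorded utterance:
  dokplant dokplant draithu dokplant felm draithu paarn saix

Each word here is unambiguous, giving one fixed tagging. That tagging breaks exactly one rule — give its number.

Fixed tagging: preposition preposition determiner preposition adverb determiner conjunction conjunction.
Rule check: R1 ✓, R2 ✗.
Only rule 2 fails.

2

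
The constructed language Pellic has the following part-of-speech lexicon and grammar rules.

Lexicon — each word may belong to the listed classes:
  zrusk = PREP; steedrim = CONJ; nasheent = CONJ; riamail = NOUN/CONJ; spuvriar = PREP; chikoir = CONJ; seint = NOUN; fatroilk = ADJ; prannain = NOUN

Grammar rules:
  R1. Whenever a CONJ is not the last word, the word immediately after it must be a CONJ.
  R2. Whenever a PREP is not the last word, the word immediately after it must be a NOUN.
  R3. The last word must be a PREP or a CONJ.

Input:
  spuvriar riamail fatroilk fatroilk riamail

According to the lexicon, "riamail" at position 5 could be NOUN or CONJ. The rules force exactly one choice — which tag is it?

Candidates per position — 1:spuvriar {PREP}; 2:riamail {NOUN,CONJ}; 3:fatroilk {ADJ}; 4:fatroilk {ADJ}; 5:riamail {NOUN,CONJ}.
At position 2, choosing CONJ makes rule 1 impossible to satisfy; hence NOUN.
At position 5, choosing NOUN makes rule 3 impossible to satisfy; hence CONJ.
That leaves exactly one tagging: PREP NOUN ADJ ADJ CONJ.
Check: rule 1 satisfied; rule 2 satisfied; rule 3 satisfied.

CONJ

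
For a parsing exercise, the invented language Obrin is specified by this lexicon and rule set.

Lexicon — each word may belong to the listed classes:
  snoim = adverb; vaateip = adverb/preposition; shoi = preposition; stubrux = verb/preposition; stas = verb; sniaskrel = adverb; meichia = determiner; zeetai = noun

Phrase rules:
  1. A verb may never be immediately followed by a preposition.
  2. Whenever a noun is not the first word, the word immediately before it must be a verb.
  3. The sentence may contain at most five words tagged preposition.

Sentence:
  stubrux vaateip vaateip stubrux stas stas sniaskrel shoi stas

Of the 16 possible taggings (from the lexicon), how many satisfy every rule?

Candidates per position — 1:stubrux {verb,preposition}; 2:vaateip {adverb,preposition}; 3:vaateip {adverb,preposition}; 4:stubrux {verb,preposition}; 5:stas {verb}; 6:stas {verb}; 7:sniaskrel {adverb}; 8:shoi {preposition}; 9:stas {verb}.
There are 16 candidate sequences in total.
Checking each against the rules leaves 12 sequences.
Count = 12.

12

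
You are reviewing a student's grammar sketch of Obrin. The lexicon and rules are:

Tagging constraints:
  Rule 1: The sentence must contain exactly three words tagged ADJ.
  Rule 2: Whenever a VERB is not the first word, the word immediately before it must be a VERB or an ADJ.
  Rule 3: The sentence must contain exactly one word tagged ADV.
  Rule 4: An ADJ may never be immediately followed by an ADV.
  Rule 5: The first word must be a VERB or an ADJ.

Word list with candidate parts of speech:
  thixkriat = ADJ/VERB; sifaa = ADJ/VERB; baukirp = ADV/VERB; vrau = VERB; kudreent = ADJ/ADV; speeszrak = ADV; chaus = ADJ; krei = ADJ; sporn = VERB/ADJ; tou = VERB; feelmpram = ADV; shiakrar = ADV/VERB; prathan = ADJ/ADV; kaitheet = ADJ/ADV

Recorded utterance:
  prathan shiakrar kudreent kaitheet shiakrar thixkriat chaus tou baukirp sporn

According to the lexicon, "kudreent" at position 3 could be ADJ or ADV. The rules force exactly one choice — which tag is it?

ADV

Candidates per position — 1:prathan {ADJ,ADV}; 2:shiakrar {ADV,VERB}; 3:kudreent {ADJ,ADV}; 4:kaitheet {ADJ,ADV}; 5:shiakrar {ADV,VERB}; 6:thixkriat {ADJ,VERB}; 7:chaus {ADJ}; 8:tou {VERB}; 9:baukirp {ADV,VERB}; 10:sporn {VERB,ADJ}.
If word 1 were ADV, no tagging could satisfy rule 5; so word 1 is ADJ.
If word 2 were ADV, no tagging could satisfy rule 4; so word 2 is VERB.
Position 3: the remaining choice is settled jointly with positions 4, 5, 6, 9, 10 — only ADV at position 3 is part of a tagging that satisfies every rule.
The unique satisfying tagging is: ADJ VERB ADV ADJ VERB VERB ADJ VERB VERB VERB.
Checking: rule 1 ✓; rule 2 ✓; rule 3 ✓; rule 4 ✓; rule 5 ✓.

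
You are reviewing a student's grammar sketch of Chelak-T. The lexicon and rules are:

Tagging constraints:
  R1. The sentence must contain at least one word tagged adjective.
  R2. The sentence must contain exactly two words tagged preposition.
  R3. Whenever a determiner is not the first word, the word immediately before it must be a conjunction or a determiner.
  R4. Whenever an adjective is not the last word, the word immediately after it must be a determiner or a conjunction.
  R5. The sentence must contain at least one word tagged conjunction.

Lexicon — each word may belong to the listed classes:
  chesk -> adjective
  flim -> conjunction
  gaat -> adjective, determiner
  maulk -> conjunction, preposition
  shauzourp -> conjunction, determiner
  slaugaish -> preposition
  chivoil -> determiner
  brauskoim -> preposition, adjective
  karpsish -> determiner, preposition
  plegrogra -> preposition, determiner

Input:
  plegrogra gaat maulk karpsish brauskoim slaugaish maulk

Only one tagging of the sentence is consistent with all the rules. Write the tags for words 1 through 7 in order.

determiner adjective conjunction determiner preposition preposition conjunction

Candidates per position — 1:plegrogra {preposition,determiner}; 2:gaat {adjective,determiner}; 3:maulk {conjunction,preposition}; 4:karpsish {determiner,preposition}; 5:brauskoim {preposition,adjective}; 6:slaugaish {preposition}; 7:maulk {conjunction,preposition}.
If word 5 were adjective, no tagging could satisfy rule 4; so word 5 is preposition.
If word 7 were preposition, no tagging could satisfy rule 2; so word 7 is conjunction.
If word 1 were preposition, no tagging could satisfy rule 2; so word 1 is determiner.
If word 2 were determiner, no tagging could satisfy rule 1; so word 2 is adjective.
If word 3 were preposition, no tagging could satisfy rule 2; so word 3 is conjunction.
If word 4 were preposition, no tagging could satisfy rule 2; so word 4 is determiner.
So the tagging must be: determiner adjective conjunction determiner preposition preposition conjunction.
Check: rule 1 satisfied; rule 2 satisfied; rule 3 satisfied; rule 4 satisfied; rule 5 satisfied.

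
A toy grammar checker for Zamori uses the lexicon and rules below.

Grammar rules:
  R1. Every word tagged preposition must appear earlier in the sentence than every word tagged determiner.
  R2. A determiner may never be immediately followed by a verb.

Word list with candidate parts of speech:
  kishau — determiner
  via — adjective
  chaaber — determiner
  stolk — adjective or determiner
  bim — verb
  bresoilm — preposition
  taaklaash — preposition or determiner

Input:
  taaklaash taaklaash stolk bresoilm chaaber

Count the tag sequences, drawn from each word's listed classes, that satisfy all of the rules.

Candidates per position — 1:taaklaash {preposition,determiner}; 2:taaklaash {preposition,determiner}; 3:stolk {adjective,determiner}; 4:bresoilm {preposition}; 5:chaaber {determiner}.
There are 8 candidate sequences in total.
The sequences that satisfy every rule: preposition preposition adjective preposition determiner.
Count = 1.

1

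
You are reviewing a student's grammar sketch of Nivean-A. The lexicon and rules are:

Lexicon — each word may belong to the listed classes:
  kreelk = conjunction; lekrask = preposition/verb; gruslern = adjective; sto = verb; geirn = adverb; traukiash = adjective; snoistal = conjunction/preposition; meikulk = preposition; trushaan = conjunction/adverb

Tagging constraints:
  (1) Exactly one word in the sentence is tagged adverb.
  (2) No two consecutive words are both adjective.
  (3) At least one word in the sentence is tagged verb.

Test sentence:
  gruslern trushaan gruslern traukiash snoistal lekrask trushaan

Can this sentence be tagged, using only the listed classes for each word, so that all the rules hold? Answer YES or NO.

Candidates per position — 1:gruslern {adjective}; 2:trushaan {conjunction,adverb}; 3:gruslern {adjective}; 4:traukiash {adjective}; 5:snoistal {conjunction,preposition}; 6:lekrask {preposition,verb}; 7:trushaan {conjunction,adverb}.
Rule 2 cannot be satisfied by any choice of tags from the lexicon.
So there is no consistent tagging.

NO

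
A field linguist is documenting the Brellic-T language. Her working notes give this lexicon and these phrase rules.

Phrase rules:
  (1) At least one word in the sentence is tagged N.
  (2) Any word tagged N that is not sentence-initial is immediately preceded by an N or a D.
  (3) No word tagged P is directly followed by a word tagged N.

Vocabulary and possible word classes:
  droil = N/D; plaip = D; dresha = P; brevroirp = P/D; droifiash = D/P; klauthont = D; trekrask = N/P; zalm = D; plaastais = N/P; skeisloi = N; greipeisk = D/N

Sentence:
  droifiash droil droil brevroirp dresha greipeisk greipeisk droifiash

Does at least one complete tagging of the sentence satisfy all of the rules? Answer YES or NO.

YES

Candidates per position — 1:droifiash {D,P}; 2:droil {N,D}; 3:droil {N,D}; 4:brevroirp {P,D}; 5:dresha {P}; 6:greipeisk {D,N}; 7:greipeisk {D,N}; 8:droifiash {D,P}.
One satisfying assignment: D D N D P D N D.
Check: rule 1 ✓; rule 2 ✓; rule 3 ✓.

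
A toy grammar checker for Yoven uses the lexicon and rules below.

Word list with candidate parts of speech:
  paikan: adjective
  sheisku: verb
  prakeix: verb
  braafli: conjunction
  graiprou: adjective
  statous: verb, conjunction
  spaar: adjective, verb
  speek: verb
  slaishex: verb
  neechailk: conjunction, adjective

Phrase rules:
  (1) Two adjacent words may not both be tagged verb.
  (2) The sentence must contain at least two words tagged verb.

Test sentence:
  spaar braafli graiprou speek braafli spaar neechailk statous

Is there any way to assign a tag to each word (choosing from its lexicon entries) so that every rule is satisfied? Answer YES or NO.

Candidates per position — 1:spaar {adjective,verb}; 2:braafli {conjunction}; 3:graiprou {adjective}; 4:speek {verb}; 5:braafli {conjunction}; 6:spaar {adjective,verb}; 7:neechailk {conjunction,adjective}; 8:statous {verb,conjunction}.
One satisfying assignment: adjective conjunction adjective verb conjunction adjective conjunction verb.
Verifying each rule — rule 1 ✓; rule 2 ✓.

YES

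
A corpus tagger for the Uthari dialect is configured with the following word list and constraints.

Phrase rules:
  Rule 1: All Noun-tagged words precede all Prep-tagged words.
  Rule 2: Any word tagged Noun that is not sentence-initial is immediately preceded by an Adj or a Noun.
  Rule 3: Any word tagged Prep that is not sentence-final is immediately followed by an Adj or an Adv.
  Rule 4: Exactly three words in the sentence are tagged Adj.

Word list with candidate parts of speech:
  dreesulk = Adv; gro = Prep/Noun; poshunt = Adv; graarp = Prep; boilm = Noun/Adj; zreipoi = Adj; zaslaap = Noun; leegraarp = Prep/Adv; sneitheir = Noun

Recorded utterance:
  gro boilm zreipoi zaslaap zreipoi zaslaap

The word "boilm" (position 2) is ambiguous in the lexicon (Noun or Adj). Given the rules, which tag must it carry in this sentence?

Adj

Candidates per position — 1:gro {Prep,Noun}; 2:boilm {Noun,Adj}; 3:zreipoi {Adj}; 4:zaslaap {Noun}; 5:zreipoi {Adj}; 6:zaslaap {Noun}.
If word 1 were Prep, no tagging could satisfy rule 1; so word 1 is Noun.
If word 2 were Noun, no tagging could satisfy rule 4; so word 2 is Adj.
So the tagging must be: Noun Adj Adj Noun Adj Noun.
Checking: rule 1 ok; rule 2 ok; rule 3 ok; rule 4 ok.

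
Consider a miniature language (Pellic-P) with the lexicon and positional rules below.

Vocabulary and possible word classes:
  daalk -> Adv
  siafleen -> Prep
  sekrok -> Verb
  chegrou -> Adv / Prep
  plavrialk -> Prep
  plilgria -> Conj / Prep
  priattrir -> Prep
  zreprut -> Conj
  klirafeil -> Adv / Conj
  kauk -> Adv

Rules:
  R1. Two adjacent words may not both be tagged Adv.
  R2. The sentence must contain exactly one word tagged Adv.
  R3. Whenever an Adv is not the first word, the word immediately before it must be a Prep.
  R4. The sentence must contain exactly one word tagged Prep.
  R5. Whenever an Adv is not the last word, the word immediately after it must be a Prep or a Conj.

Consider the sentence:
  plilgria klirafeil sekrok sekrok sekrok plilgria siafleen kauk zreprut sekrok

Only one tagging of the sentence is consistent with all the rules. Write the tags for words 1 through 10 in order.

Candidates per position — 1:plilgria {Conj,Prep}; 2:klirafeil {Adv,Conj}; 3:sekrok {Verb}; 4:sekrok {Verb}; 5:sekrok {Verb}; 6:plilgria {Conj,Prep}; 7:siafleen {Prep}; 8:kauk {Adv}; 9:zreprut {Conj}; 10:sekrok {Verb}.
Word 1 cannot be Prep — rule 4 would then fail for every completion. It is Conj.
Word 2 cannot be Adv — rule 2 would then fail for every completion. It is Conj.
Word 6 cannot be Prep — rule 4 would then fail for every completion. It is Conj.
The unique satisfying tagging is: Conj Conj Verb Verb Verb Conj Prep Adv Conj Verb.
Checking: rule 1 satisfied; rule 2 satisfied; rule 3 satisfied; rule 4 satisfied; rule 5 satisfied.

Conj Conj Verb Verb Verb Conj Prep Adv Conj Verb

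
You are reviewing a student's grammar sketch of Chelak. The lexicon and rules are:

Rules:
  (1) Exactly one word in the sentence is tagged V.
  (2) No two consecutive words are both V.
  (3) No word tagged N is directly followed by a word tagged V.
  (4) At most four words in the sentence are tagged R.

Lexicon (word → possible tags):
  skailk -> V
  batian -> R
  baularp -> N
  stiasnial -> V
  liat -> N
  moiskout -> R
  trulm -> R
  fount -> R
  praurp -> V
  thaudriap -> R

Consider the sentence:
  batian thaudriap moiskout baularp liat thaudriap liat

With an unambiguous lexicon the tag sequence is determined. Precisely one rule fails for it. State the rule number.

1

Fixed tagging: R R R N N R N.
Checking each rule: R1 ✗, R2 ✓, R3 ✓, R4 ✓.
Only rule 1 fails.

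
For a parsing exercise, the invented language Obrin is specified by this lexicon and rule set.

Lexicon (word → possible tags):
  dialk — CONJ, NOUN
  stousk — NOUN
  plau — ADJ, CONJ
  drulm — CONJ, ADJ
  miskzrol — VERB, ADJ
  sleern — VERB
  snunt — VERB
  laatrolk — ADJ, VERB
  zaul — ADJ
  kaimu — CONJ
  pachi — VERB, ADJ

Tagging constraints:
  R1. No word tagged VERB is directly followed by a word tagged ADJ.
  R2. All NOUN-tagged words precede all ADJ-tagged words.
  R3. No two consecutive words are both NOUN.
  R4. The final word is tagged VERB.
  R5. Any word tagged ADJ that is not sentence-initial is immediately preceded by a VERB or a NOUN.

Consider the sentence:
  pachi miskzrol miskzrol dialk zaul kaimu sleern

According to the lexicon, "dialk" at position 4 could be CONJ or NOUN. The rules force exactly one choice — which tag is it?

Candidates per position — 1:pachi {VERB,ADJ}; 2:miskzrol {VERB,ADJ}; 3:miskzrol {VERB,ADJ}; 4:dialk {CONJ,NOUN}; 5:zaul {ADJ}; 6:kaimu {CONJ}; 7:sleern {VERB}.
If word 4 were CONJ, no tagging could satisfy rule 5; so word 4 is NOUN.
If word 1 were ADJ, no tagging could satisfy rule 2; so word 1 is VERB.
If word 2 were ADJ, no tagging could satisfy rule 1; so word 2 is VERB.
If word 3 were ADJ, no tagging could satisfy rule 1; so word 3 is VERB.
So the tagging must be: VERB VERB VERB NOUN ADJ CONJ VERB.
Verifying each rule — rule 1 satisfied; rule 2 satisfied; rule 3 satisfied; rule 4 satisfied; rule 5 satisfied.

NOUN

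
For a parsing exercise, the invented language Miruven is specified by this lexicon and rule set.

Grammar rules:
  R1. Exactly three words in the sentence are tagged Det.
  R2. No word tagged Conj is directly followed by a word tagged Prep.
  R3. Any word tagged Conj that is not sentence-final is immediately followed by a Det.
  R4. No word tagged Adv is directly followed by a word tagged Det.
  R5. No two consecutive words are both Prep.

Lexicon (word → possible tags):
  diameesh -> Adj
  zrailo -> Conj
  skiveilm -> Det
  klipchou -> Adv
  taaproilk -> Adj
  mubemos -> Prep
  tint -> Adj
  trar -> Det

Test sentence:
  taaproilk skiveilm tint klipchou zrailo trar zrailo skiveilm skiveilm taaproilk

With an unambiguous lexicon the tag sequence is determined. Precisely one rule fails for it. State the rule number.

1

Fixed tagging: Adj Det Adj Adv Conj Det Conj Det Det Adj.
Applying the rules: R1 ✗, R2 ✓, R3 ✓, R4 ✓, R5 ✓.
Only rule 1 fails.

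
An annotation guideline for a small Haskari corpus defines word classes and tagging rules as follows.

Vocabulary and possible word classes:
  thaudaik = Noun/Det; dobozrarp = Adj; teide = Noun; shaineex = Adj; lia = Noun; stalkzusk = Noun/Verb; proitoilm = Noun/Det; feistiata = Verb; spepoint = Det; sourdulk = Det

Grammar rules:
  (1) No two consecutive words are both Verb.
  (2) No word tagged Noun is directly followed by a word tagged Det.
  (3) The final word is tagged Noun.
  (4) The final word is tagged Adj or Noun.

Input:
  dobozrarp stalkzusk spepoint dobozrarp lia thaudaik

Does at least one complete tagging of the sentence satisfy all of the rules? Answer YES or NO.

Candidates per position — 1:dobozrarp {Adj}; 2:stalkzusk {Noun,Verb}; 3:spepoint {Det}; 4:dobozrarp {Adj}; 5:lia {Noun}; 6:thaudaik {Noun,Det}.
One satisfying assignment: Adj Verb Det Adj Noun Noun.
Rule-by-rule: rule 1 ok; rule 2 ok; rule 3 ok; rule 4 ok.

YES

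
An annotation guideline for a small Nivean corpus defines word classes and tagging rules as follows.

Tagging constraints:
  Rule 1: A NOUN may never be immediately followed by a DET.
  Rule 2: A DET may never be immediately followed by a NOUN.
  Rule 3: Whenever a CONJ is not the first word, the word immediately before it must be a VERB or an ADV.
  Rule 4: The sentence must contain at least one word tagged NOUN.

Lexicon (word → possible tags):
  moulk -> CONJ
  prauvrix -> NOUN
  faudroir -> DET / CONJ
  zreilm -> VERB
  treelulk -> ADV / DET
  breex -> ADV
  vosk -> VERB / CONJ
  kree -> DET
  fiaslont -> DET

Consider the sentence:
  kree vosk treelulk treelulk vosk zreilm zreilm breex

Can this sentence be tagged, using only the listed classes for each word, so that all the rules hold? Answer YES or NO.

Candidates per position — 1:kree {DET}; 2:vosk {VERB,CONJ}; 3:treelulk {ADV,DET}; 4:treelulk {ADV,DET}; 5:vosk {VERB,CONJ}; 6:zreilm {VERB}; 7:zreilm {VERB}; 8:breex {ADV}.
Rule 4 cannot be satisfied by any choice of tags from the lexicon.
So there is no consistent tagging.

NO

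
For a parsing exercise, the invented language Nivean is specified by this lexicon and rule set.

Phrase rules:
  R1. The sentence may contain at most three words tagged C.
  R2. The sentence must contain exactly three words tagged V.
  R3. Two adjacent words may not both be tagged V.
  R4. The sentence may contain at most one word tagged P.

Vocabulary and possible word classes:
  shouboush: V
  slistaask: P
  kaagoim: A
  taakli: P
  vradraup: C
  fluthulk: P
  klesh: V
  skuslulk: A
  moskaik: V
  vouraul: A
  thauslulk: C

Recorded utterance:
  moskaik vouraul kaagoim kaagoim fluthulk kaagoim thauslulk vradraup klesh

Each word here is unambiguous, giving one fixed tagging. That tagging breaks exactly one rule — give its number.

Fixed tagging: V A A A P A C C V.
Checking each rule: R1 ✓, R2 ✗, R3 ✓, R4 ✓.
Only rule 2 fails.

2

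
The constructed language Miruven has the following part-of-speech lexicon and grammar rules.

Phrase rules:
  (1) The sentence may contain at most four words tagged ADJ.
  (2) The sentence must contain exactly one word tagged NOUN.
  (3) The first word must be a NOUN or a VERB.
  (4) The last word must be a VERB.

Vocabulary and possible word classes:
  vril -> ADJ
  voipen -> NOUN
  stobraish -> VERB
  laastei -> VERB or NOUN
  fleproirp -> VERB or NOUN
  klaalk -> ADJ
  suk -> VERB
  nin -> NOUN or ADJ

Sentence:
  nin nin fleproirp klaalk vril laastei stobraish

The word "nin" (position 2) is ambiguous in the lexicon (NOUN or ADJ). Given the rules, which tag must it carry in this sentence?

Candidates per position — 1:nin {NOUN,ADJ}; 2:nin {NOUN,ADJ}; 3:fleproirp {VERB,NOUN}; 4:klaalk {ADJ}; 5:vril {ADJ}; 6:laastei {VERB,NOUN}; 7:stobraish {VERB}.
Position 1: tagging it ADJ would leave rule 3 unsatisfiable, so it must be NOUN.
Position 2: tagging it NOUN would leave rule 2 unsatisfiable, so it must be ADJ.
Position 3: tagging it NOUN would leave rule 2 unsatisfiable, so it must be VERB.
Position 6: tagging it NOUN would leave rule 2 unsatisfiable, so it must be VERB.
The unique satisfying tagging is: NOUN ADJ VERB ADJ ADJ VERB VERB.
Check: rule 1 ✓; rule 2 ✓; rule 3 ✓; rule 4 ✓.

ADJ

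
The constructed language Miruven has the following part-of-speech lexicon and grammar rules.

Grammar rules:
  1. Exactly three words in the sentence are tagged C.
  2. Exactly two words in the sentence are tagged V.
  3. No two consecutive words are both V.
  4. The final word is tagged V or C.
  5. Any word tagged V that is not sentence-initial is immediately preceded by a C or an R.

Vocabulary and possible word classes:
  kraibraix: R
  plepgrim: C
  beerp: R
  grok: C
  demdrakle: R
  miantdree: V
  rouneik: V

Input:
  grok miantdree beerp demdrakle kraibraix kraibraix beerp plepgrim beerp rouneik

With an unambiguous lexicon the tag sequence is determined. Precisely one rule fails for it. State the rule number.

1

Fixed tagging: C V R R R R R C R V.
Rule check: R1 fails, R2 ok, R3 ok, R4 ok, R5 ok.
Only rule 1 fails.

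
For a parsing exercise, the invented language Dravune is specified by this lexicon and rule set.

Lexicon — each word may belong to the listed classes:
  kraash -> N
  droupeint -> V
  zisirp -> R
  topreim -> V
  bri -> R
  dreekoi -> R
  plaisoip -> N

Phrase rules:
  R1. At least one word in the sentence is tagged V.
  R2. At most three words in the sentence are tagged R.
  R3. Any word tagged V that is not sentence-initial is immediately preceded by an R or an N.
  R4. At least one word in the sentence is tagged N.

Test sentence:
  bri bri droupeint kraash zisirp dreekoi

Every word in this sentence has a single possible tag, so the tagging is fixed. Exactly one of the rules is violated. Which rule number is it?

Fixed tagging: R R V N R R.
Rule check: R1 pass, R2 fail, R3 pass, R4 pass.
Only rule 2 fails.

2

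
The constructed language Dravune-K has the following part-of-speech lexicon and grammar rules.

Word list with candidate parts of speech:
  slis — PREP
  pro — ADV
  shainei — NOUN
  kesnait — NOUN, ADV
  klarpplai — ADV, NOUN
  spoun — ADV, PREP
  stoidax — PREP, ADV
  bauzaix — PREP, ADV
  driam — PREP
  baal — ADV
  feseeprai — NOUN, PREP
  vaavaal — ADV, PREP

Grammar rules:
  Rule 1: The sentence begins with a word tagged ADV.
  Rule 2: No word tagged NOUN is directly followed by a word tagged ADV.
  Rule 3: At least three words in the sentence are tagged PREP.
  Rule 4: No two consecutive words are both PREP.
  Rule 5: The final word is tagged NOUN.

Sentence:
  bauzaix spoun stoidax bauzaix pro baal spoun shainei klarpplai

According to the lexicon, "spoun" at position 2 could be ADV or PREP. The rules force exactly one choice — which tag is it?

PREP

Candidates per position — 1:bauzaix {PREP,ADV}; 2:spoun {ADV,PREP}; 3:stoidax {PREP,ADV}; 4:bauzaix {PREP,ADV}; 5:pro {ADV}; 6:baal {ADV}; 7:spoun {ADV,PREP}; 8:shainei {NOUN}; 9:klarpplai {ADV,NOUN}.
If word 1 were PREP, no tagging could satisfy rule 1; so word 1 is ADV.
If word 9 were ADV, no tagging could satisfy rule 2; so word 9 is NOUN.
Position 2: the remaining choice is settled jointly with positions 3, 4, 7 — only PREP at position 2 is part of a tagging that satisfies every rule.
That leaves exactly one tagging: ADV PREP ADV PREP ADV ADV PREP NOUN NOUN.
Checking: rule 1 satisfied; rule 2 satisfied; rule 3 satisfied; rule 4 satisfied; rule 5 satisfied.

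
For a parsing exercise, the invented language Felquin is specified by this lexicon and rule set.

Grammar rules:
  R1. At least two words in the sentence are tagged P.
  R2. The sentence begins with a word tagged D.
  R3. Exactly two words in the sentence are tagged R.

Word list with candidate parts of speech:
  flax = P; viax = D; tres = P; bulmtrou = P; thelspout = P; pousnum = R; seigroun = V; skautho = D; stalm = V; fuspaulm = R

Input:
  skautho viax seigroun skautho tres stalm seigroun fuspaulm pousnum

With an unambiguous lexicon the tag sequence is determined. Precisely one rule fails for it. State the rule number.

1

Fixed tagging: D D V D P V V R R.
Checking each rule: R1 ✗, R2 ✓, R3 ✓.
Only rule 1 fails.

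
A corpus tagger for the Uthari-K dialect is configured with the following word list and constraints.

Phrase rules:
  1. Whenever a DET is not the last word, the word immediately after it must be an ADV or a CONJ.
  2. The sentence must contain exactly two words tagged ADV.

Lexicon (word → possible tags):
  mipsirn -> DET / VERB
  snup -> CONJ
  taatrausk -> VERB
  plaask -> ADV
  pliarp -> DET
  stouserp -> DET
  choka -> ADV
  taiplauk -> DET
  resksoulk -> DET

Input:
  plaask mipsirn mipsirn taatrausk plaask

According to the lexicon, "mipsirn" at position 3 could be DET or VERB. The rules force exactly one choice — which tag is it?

Candidates per position — 1:plaask {ADV}; 2:mipsirn {DET,VERB}; 3:mipsirn {DET,VERB}; 4:taatrausk {VERB}; 5:plaask {ADV}.
Position 2: tagging it DET would leave rule 1 unsatisfiable, so it must be VERB.
Position 3: tagging it DET would leave rule 1 unsatisfiable, so it must be VERB.
The only consistent sequence is: ADV VERB VERB VERB ADV.
Check: rule 1 holds; rule 2 holds.

VERB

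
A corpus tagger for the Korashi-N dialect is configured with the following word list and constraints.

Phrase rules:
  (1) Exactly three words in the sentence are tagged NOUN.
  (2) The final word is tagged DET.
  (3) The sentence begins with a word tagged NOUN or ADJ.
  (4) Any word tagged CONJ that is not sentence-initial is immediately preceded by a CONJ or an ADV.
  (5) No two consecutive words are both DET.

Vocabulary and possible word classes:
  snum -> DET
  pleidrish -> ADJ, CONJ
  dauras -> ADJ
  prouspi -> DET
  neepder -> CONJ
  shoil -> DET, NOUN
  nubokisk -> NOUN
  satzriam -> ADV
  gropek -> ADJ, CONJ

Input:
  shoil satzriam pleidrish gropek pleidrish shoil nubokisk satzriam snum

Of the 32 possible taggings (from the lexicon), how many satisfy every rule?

4

Candidates per position — 1:shoil {DET,NOUN}; 2:satzriam {ADV}; 3:pleidrish {ADJ,CONJ}; 4:gropek {ADJ,CONJ}; 5:pleidrish {ADJ,CONJ}; 6:shoil {DET,NOUN}; 7:nubokisk {NOUN}; 8:satzriam {ADV}; 9:snum {DET}.
There are 32 candidate sequences in total.
The sequences that satisfy every rule: NOUN ADV ADJ ADJ ADJ NOUN NOUN ADV DET; NOUN ADV CONJ ADJ ADJ NOUN NOUN ADV DET; NOUN ADV CONJ CONJ ADJ NOUN NOUN ADV DET; NOUN ADV CONJ CONJ CONJ NOUN NOUN ADV DET.
Count = 4.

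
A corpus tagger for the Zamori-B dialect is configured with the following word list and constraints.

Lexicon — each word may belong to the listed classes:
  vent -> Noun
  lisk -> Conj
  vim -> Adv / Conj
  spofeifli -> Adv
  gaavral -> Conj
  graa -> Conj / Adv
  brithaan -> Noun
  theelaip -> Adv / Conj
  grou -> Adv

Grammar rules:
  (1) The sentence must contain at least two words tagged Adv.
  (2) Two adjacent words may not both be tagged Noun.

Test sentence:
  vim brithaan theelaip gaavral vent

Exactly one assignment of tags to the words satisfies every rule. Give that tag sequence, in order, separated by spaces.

Adv Noun Adv Conj Noun

Candidates per position — 1:vim {Adv,Conj}; 2:brithaan {Noun}; 3:theelaip {Adv,Conj}; 4:gaavral {Conj}; 5:vent {Noun}.
Position 1: Conj is ruled out by rule 1; that leaves Adv.
Position 3: Conj is ruled out by rule 1; that leaves Adv.
The only consistent sequence is: Adv Noun Adv Conj Noun.
Check: rule 1 holds; rule 2 holds.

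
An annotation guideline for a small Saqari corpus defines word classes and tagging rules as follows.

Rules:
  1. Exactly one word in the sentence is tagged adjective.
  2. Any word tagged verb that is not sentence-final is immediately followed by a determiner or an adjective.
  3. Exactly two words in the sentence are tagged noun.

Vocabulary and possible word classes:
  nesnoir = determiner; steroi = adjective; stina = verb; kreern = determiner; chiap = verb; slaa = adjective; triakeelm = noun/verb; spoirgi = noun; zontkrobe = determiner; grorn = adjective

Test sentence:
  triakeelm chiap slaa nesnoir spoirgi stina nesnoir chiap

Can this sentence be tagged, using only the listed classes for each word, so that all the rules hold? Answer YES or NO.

YES

Candidates per position — 1:triakeelm {noun,verb}; 2:chiap {verb}; 3:slaa {adjective}; 4:nesnoir {determiner}; 5:spoirgi {noun}; 6:stina {verb}; 7:nesnoir {determiner}; 8:chiap {verb}.
One satisfying assignment: noun verb adjective determiner noun verb determiner verb.
Check: rule 1 satisfied; rule 2 satisfied; rule 3 satisfied.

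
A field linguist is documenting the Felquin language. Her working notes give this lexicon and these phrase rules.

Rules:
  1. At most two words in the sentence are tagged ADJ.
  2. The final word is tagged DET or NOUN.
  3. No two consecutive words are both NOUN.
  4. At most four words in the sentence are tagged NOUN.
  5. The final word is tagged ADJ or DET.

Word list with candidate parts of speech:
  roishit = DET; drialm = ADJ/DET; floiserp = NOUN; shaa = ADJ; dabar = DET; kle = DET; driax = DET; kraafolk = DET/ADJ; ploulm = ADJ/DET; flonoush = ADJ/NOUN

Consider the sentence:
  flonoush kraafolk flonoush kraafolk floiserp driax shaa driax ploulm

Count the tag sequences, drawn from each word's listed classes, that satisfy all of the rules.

5

Candidates per position — 1:flonoush {ADJ,NOUN}; 2:kraafolk {DET,ADJ}; 3:flonoush {ADJ,NOUN}; 4:kraafolk {DET,ADJ}; 5:floiserp {NOUN}; 6:driax {DET}; 7:shaa {ADJ}; 8:driax {DET}; 9:ploulm {ADJ,DET}.
There are 32 candidate sequences in total.
The sequences that satisfy every rule: ADJ DET NOUN DET NOUN DET ADJ DET DET; NOUN DET ADJ DET NOUN DET ADJ DET DET; NOUN DET NOUN DET NOUN DET ADJ DET DET; NOUN DET NOUN ADJ NOUN DET ADJ DET DET; NOUN ADJ NOUN DET NOUN DET ADJ DET DET.
Count = 5.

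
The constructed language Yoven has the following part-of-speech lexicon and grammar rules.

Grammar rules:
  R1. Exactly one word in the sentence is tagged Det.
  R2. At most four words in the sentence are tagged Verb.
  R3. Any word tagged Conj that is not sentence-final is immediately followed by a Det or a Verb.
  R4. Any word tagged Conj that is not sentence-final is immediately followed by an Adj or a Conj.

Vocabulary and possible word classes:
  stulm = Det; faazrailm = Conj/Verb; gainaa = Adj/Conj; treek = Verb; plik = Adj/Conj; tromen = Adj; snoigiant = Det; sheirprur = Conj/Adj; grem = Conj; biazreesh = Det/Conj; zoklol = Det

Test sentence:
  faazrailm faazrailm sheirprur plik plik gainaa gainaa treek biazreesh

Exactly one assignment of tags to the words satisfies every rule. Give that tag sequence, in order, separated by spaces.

Verb Verb Adj Adj Adj Adj Adj Verb Det

Candidates per position — 1:faazrailm {Conj,Verb}; 2:faazrailm {Conj,Verb}; 3:sheirprur {Conj,Adj}; 4:plik {Adj,Conj}; 5:plik {Adj,Conj}; 6:gainaa {Adj,Conj}; 7:gainaa {Adj,Conj}; 8:treek {Verb}; 9:biazreesh {Det,Conj}.
If word 2 were Conj, no tagging could satisfy rule 3; so word 2 is Verb.
If word 3 were Conj, no tagging could satisfy rule 3; so word 3 is Adj.
If word 4 were Conj, no tagging could satisfy rule 3; so word 4 is Adj.
If word 5 were Conj, no tagging could satisfy rule 3; so word 5 is Adj.
If word 6 were Conj, no tagging could satisfy rule 3; so word 6 is Adj.
If word 7 were Conj, no tagging could satisfy rule 4; so word 7 is Adj.
If word 9 were Conj, no tagging could satisfy rule 1; so word 9 is Det.
If word 1 were Conj, no tagging could satisfy rule 4; so word 1 is Verb.
So the tagging must be: Verb Verb Adj Adj Adj Adj Adj Verb Det.
Checking: rule 1 ok; rule 2 ok; rule 3 ok; rule 4 ok.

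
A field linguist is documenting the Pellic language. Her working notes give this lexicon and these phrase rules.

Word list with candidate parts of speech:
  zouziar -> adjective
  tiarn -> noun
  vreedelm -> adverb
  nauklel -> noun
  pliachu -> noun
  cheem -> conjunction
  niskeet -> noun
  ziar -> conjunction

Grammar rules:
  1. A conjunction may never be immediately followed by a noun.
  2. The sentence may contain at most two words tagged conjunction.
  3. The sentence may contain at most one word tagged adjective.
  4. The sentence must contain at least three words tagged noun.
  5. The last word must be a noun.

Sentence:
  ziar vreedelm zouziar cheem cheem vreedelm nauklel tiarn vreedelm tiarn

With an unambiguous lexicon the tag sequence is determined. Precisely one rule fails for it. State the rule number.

Fixed tagging: conjunction adverb adjective conjunction conjunction adverb noun noun adverb noun.
Applying the rules: R1 holds, R2 violated, R3 holds, R4 holds, R5 holds.
Only rule 2 fails.

2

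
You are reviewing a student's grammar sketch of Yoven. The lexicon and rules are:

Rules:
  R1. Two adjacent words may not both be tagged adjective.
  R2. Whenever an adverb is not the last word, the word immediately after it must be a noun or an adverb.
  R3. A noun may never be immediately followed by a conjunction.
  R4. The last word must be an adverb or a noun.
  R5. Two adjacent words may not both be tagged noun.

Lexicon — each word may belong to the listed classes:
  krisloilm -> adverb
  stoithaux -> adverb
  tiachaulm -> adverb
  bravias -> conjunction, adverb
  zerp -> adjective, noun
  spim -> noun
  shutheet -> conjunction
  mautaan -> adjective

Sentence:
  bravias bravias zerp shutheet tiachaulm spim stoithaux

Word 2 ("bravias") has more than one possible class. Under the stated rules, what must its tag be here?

conjunction

Candidates per position — 1:bravias {conjunction,adverb}; 2:bravias {conjunction,adverb}; 3:zerp {adjective,noun}; 4:shutheet {conjunction}; 5:tiachaulm {adverb}; 6:spim {noun}; 7:stoithaux {adverb}.
Position 3: noun is ruled out by rule 3; that leaves adjective.
Position 1: adverb is ruled out by rule 2; that leaves conjunction.
Position 2: adverb is ruled out by rule 2; that leaves conjunction.
So the tagging must be: conjunction conjunction adjective conjunction adverb noun adverb.
Verifying each rule — rule 1 satisfied; rule 2 satisfied; rule 3 satisfied; rule 4 satisfied; rule 5 satisfied.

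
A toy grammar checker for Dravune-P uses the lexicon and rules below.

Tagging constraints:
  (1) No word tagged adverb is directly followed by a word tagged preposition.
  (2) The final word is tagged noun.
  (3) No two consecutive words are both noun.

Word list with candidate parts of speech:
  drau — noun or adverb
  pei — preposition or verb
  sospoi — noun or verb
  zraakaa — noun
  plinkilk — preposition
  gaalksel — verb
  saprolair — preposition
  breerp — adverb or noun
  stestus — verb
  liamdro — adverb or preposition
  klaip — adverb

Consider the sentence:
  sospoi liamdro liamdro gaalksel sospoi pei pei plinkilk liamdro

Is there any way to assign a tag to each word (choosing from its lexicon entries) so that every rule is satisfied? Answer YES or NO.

NO

Candidates per position — 1:sospoi {noun,verb}; 2:liamdro {adverb,preposition}; 3:liamdro {adverb,preposition}; 4:gaalksel {verb}; 5:sospoi {noun,verb}; 6:pei {preposition,verb}; 7:pei {preposition,verb}; 8:plinkilk {preposition}; 9:liamdro {adverb,preposition}.
Rule 2 cannot be satisfied by any choice of tags from the lexicon.
So there is no consistent tagging.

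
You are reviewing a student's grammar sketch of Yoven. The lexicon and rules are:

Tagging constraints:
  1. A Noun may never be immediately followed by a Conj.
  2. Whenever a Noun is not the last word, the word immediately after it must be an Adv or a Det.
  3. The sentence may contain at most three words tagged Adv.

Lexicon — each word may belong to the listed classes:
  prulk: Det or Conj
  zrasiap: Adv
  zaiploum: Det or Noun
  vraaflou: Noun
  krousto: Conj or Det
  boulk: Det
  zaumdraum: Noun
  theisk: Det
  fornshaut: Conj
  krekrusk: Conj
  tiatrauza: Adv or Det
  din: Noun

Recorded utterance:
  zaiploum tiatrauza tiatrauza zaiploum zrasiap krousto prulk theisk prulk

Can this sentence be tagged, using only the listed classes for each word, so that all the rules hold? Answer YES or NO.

Candidates per position — 1:zaiploum {Det,Noun}; 2:tiatrauza {Adv,Det}; 3:tiatrauza {Adv,Det}; 4:zaiploum {Det,Noun}; 5:zrasiap {Adv}; 6:krousto {Conj,Det}; 7:prulk {Det,Conj}; 8:theisk {Det}; 9:prulk {Det,Conj}.
One satisfying assignment: Noun Det Det Det Adv Conj Det Det Det.
Verifying each rule — rule 1 ok; rule 2 ok; rule 3 ok.

YES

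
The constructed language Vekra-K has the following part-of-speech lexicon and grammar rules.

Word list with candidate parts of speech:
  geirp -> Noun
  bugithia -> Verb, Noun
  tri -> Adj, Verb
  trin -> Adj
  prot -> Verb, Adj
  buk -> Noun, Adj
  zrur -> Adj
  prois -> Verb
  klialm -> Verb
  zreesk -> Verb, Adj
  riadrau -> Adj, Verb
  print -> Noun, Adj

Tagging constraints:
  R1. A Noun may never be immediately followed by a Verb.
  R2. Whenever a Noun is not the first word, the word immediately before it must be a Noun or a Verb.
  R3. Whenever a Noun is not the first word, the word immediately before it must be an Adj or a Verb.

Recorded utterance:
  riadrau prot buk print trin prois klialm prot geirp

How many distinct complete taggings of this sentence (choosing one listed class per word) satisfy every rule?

Candidates per position — 1:riadrau {Adj,Verb}; 2:prot {Verb,Adj}; 3:buk {Noun,Adj}; 4:print {Noun,Adj}; 5:trin {Adj}; 6:prois {Verb}; 7:klialm {Verb}; 8:prot {Verb,Adj}; 9:geirp {Noun}.
There are 32 candidate sequences in total.
Checking each against the rules leaves 6 sequences.
Count = 6.

6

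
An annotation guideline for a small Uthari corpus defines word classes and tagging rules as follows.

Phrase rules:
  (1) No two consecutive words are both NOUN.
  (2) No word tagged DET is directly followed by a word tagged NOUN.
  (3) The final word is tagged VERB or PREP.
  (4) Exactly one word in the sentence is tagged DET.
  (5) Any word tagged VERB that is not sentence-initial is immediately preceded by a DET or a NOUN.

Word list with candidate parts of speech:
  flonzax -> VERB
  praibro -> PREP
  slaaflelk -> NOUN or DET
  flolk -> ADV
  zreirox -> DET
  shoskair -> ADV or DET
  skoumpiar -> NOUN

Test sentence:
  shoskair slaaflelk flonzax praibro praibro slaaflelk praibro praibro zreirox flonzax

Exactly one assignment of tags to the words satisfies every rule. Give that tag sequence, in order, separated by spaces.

Candidates per position — 1:shoskair {ADV,DET}; 2:slaaflelk {NOUN,DET}; 3:flonzax {VERB}; 4:praibro {PREP}; 5:praibro {PREP}; 6:slaaflelk {NOUN,DET}; 7:praibro {PREP}; 8:praibro {PREP}; 9:zreirox {DET}; 10:flonzax {VERB}.
Position 1: tagging it DET would leave rule 4 unsatisfiable, so it must be ADV.
Position 2: tagging it DET would leave rule 4 unsatisfiable, so it must be NOUN.
Position 6: tagging it DET would leave rule 4 unsatisfiable, so it must be NOUN.
That leaves exactly one tagging: ADV NOUN VERB PREP PREP NOUN PREP PREP DET VERB.
Checking: rule 1 holds; rule 2 holds; rule 3 holds; rule 4 holds; rule 5 holds.

ADV NOUN VERB PREP PREP NOUN PREP PREP DET VERB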